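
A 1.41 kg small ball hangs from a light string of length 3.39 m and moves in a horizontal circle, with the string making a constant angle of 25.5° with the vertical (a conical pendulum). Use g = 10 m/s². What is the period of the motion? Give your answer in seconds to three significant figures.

r = L sinθ = 1.459 m. From T sinθ = mω²r and T cosθ = mg: tanθ = ω²r/g, so ω² = g tanθ / r = g/(L cosθ).
ω = √(g/(L cosθ)) = √(10.0/(3.39 × 0.9026)) = √3.268 = 1.808 rad/s.
Period = 2π/ω = 3.476 s.

3.48 s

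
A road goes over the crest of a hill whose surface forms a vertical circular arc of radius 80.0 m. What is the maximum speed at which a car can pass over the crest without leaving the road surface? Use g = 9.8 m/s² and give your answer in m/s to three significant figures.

28.0 m/s

At the crest the centre of the circle is below the car, so the net downward (centripetal) force is mg − N = mv²/r.
The car leaves the road when N → 0, giving v_max = √(g r) = √(9.8 × 80.0) = 28.00 m/s.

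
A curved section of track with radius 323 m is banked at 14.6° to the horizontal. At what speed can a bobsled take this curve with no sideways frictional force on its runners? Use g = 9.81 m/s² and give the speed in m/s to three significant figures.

28.7 m/s

On a frictionless banked curve, N sinθ = mv²/r and N cosθ = mg, so tanθ = v²/(rg).
v = √(r g tanθ) = √(323 × 9.81 × tan 14.6°) = √(323 × 9.81 × 0.2605) = √825.4 = 28.73 m/s.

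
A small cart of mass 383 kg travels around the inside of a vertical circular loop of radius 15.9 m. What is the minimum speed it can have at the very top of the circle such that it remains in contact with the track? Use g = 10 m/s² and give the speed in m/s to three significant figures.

12.6 m/s

At the top, both weight mg and N point toward the centre: N + mg = mv²/r.
At minimum speed N → 0, so mg = mv_min²/r ⇒ v_min = √(g r) = √(10.0 × 15.9) = 12.61 m/s.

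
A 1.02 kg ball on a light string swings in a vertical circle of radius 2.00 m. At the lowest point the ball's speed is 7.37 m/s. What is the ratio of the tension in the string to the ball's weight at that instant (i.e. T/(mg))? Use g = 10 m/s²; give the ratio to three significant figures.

3.72

At the bottom, T − mg = mv²/r, so T = m(v²/r + g) and T/(mg) = v²/(rg) + 1 = (7.37)²/(2.00 × 10.0) + 1 = 2.716 + 1 = 3.716.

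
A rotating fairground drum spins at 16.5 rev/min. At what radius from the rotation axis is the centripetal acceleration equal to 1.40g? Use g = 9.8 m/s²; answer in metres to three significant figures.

ω = 16.5 rev/min × 2π/60 = 1.728 rad/s.
a_c = ω²r = 1.40g ⇒ r = 1.40 × 9.8 / (1.728)² = 13.72/2.986 = 4.595 m.

4.60 m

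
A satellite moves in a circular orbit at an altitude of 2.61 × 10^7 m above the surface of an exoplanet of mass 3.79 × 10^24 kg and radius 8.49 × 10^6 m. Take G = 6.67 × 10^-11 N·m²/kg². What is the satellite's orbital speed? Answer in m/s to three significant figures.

Orbital radius r = R + h = 8.49 × 10^6 + 2.61 × 10^7 = 3.459 × 10^7 m.
Gravity supplies the centripetal force: G M m / r² = m v² / r, so v = √(GM/r).
v = √(6.67 × 10^-11 × 3.79 × 10^24 / 3.459 × 10^7) = √(7.308 × 10^6) = 2703 m/s.

2700 m/s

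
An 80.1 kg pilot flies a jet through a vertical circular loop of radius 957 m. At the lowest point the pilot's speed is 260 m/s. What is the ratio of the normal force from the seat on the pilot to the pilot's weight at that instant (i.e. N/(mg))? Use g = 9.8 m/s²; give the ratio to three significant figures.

8.21

At the bottom, N − mg = mv²/r, so N = m(v²/r + g) and N/(mg) = v²/(rg) + 1 = (260)²/(957 × 9.8) + 1 = 7.208 + 1 = 8.208.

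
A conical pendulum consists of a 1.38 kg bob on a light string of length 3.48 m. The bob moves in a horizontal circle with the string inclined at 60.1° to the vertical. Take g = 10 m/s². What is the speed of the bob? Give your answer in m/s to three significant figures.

The radius of the circle is r = L sinθ = 3.48 × sin 60.1° = 3.017 m.
Horizontally T sinθ = mv²/r and vertically T cosθ = mg, so tanθ = v²/(rg).
v = √(r g tanθ) = √(3.017 × 10.0 × 1.739) = √52.46 = 7.243 m/s.

7.24 m/s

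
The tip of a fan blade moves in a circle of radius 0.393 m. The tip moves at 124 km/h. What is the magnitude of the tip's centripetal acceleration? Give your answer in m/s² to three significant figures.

3020 m/s²

v = 124 km/h = 124/3.6 = 34.44 m/s.
a_c = v²/r = (34.44)²/0.393 = 1186/0.393 = 3019 m/s².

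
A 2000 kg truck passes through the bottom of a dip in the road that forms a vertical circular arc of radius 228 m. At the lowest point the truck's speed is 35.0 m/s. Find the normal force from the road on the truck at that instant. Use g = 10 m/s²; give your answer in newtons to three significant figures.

30700 N

At the lowest point, N points up (toward the centre) and the weight mg points down (away from the centre), so the net inward force is N − mg = mv²/r.
N = m(v²/r + g) = 2000 × ((35.0)²/228 + 10.0) = 2000 × (5.373 + 10.0) = 2000 × 15.37 = 30750 N.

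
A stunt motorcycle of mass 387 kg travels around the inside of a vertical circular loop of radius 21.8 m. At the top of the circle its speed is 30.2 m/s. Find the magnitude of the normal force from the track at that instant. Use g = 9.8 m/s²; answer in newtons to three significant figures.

At the top, both N and the weight mg point inward (toward the centre), so N + mg = mv²/r.
N = m(v²/r − g) = 387 × ((30.2)²/21.8 − 9.8) = 387 × (41.84 − 9.8) = 387 × 32.04 = 12400 N.

12400 N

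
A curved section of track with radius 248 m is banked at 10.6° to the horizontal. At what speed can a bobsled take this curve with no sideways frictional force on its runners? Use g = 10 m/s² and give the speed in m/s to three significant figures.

21.5 m/s

On a frictionless banked curve, N sinθ = mv²/r and N cosθ = mg, so tanθ = v²/(rg).
v = √(r g tanθ) = √(248 × 10.0 × tan 10.6°) = √(248 × 10.0 × 0.1871) = √464.1 = 21.54 m/s.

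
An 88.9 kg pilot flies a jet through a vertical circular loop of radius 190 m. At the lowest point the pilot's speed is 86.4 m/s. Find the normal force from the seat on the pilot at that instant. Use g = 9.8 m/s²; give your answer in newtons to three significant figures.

At the lowest point, N points up (toward the centre) and the weight mg points down (away from the centre), so the net inward force is N − mg = mv²/r.
N = m(v²/r + g) = 88.9 × ((86.4)²/190 + 9.8) = 88.9 × (39.29 + 9.8) = 88.9 × 49.09 = 4364 N.

4360 N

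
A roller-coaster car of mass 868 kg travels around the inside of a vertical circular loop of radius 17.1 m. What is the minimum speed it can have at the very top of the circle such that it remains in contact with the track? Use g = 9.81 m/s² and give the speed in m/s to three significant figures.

At the highest point the centre is directly below, so both the weight and N act inward: N + mg = mv²/r.
At minimum speed N → 0, so mg = mv_min²/r ⇒ v_min = √(g r) = √(9.81 × 17.1) = 12.95 m/s.

13.0 m/s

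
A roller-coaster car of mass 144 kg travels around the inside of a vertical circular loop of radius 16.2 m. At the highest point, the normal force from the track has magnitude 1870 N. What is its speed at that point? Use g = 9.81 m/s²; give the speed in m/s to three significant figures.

19.2 m/s

At the top, N + mg = mv²/r, so v = √(r(N/m + g)) = √(16.2 × (1870/144 + 9.81)) = √(16.2 × 22.80) = √369.3 = 19.22 m/s.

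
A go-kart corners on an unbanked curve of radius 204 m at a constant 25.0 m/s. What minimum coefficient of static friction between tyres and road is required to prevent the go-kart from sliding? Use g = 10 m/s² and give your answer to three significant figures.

Friction provides the centripetal force: μ_s m g = m v²/r, so μ_s = v²/(g r) = (25.00)²/(10.0 × 204) = 625.0/2040 = 0.3064.

0.306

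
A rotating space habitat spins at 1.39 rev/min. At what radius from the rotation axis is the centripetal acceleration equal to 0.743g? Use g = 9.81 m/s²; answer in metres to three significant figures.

344 m

ω = 1.39 rev/min × 2π/60 = 0.1456 rad/s.
a_c = ω²r = 0.743g ⇒ r = 0.743 × 9.81 / (0.1456)² = 7.289/0.02119 = 344.0 m.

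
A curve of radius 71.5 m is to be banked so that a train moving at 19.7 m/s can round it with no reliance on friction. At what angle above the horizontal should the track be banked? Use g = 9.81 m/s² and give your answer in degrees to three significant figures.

29.0°

With no friction, the horizontal component of the normal force provides the centripetal force: N sinθ = mv²/r, while N cosθ = mg vertically.
Dividing: tanθ = v²/(r g) = (19.7)²/(71.5 × 9.81) = 388.1/701.4 = 0.5533.
θ = arctan(0.5533) = 28.96°.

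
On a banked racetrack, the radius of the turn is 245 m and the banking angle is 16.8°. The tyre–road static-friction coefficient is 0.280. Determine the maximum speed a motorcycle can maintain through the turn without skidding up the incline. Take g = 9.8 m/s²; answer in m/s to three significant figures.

39.1 m/s

At the maximum speed, friction acts down the slope at its limiting value f = μN. Radially (horizontal, toward centre): N sinθ + μN cosθ = mv²/r. Vertically: N cosθ − μN sinθ = mg.
Dividing: v² = r g (sinθ + μcosθ)/(cosθ − μsinθ).
sinθ + μcosθ = 0.2890 + 0.280×0.9573 = 0.5571; cosθ − μsinθ = 0.9573 − 0.280×0.2890 = 0.8764.
v² = 245 × 9.8 × 0.5571/0.8764 = 1526 m²/s², so v = 39.07 m/s.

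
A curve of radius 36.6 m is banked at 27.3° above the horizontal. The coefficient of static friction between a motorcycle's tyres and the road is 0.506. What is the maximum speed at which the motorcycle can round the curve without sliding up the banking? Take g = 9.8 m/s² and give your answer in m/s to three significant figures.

22.3 m/s

At the maximum speed, friction acts down the slope at its limiting value f = μN. Radially (horizontal, toward centre): N sinθ + μN cosθ = mv²/r. Vertically: N cosθ − μN sinθ = mg.
Dividing: v² = r g (sinθ + μcosθ)/(cosθ − μsinθ).
sinθ + μcosθ = 0.4586 + 0.506×0.8886 = 0.9083; cosθ − μsinθ = 0.8886 − 0.506×0.4586 = 0.6565.
v² = 36.6 × 9.8 × 0.9083/0.6565 = 496.2 m²/s², so v = 22.28 m/s.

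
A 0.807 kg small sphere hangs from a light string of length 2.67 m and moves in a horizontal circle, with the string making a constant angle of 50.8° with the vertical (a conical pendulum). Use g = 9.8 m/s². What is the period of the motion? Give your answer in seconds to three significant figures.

2.61 s

r = L sinθ = 2.069 m. From T sinθ = mω²r and T cosθ = mg: tanθ = ω²r/g, so ω² = g tanθ / r = g/(L cosθ).
ω = √(g/(L cosθ)) = √(9.8/(2.67 × 0.6320)) = √5.807 = 2.410 rad/s.
Period = 2π/ω = 2.607 s.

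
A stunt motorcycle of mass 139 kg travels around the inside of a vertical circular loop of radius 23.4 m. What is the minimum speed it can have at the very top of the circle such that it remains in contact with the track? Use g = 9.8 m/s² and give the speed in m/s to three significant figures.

At the top, both weight mg and N point toward the centre: N + mg = mv²/r.
At minimum speed N → 0, so mg = mv_min²/r ⇒ v_min = √(g r) = √(9.8 × 23.4) = 15.14 m/s.

15.1 m/s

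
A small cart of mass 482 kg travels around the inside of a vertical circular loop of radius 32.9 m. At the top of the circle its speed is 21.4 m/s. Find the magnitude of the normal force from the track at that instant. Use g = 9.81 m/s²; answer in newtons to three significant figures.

1980 N

At the top, both N and the weight mg point inward (toward the centre), so N + mg = mv²/r.
N = m(v²/r − g) = 482 × ((21.4)²/32.9 − 9.81) = 482 × (13.92 − 9.81) = 482 × 4.110 = 1981 N.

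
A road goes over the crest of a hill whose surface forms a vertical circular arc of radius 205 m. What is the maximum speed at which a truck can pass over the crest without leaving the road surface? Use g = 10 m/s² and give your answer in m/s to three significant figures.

45.3 m/s

At the crest the centre of the circle is below the truck, so the net downward (centripetal) force is mg − N = mv²/r.
The truck leaves the road when N → 0, giving v_max = √(g r) = √(10.0 × 205) = 45.28 m/s.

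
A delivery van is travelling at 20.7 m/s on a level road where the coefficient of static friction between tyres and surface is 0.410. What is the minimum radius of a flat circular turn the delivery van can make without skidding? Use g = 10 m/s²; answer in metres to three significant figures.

At the limit, μ_s m g = m v²/r, so r_min = v²/(μ_s g) = (20.7)²/(0.410 × 10.0) = 428.5/4.100 = 104.5 m.

105 m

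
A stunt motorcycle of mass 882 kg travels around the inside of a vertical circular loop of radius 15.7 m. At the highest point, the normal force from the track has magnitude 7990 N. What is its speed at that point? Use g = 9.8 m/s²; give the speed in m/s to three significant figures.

At the top, N + mg = mv²/r, so v = √(r(N/m + g)) = √(15.7 × (7990/882 + 9.8)) = √(15.7 × 18.86) = √296.1 = 17.21 m/s.

17.2 m/s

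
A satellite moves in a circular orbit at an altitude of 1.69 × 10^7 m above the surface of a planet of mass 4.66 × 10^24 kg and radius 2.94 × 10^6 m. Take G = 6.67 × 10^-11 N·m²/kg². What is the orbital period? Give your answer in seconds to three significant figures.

r = R + h = 2.94 × 10^6 + 1.69 × 10^7 = 1.984 × 10^7 m. Gravity provides the centripetal force: G M m / r² = m v² / r ⇒ v = √(GM/r) = 3958 m/s.
T = 2πr/v = 2π × 1.984 × 10^7 / 3958 = 31490 s.

31500 s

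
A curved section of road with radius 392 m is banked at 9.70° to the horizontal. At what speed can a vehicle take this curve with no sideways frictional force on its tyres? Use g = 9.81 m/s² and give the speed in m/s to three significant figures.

25.6 m/s

On a frictionless banked curve, N sinθ = mv²/r and N cosθ = mg, so tanθ = v²/(rg).
v = √(r g tanθ) = √(392 × 9.81 × tan 9.70°) = √(392 × 9.81 × 0.1709) = √657.3 = 25.64 m/s.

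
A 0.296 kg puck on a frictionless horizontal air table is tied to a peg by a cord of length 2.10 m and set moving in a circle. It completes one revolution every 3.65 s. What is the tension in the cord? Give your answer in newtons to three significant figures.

v = 2πr/T = 2π × 2.10/3.65 = 3.615 m/s.
The tension is the only horizontal force, so it supplies the full centripetal force: T = m v²/r = 0.296 × (3.615)²/2.10 = 0.296 × 13.07/2.10 = 1.842 N.

1.84 N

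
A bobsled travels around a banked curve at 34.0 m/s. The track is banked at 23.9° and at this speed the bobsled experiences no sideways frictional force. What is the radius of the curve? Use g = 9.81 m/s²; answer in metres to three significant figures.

Frictionless banking: tanθ = v²/(rg), so r = v²/(g tanθ).
r = (34.0)²/(9.81 × tan 23.9°) = 1156/(9.81 × 0.4431) = 1156/4.347 = 265.9 m.

266 m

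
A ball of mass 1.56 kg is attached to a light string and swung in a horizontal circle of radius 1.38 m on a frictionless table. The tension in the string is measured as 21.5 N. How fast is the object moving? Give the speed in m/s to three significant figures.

T = m v²/r ⇒ v = √(T r / m) = √(21.5 × 1.38 / 1.56) = √19.02 = 4.361 m/s.

4.36 m/s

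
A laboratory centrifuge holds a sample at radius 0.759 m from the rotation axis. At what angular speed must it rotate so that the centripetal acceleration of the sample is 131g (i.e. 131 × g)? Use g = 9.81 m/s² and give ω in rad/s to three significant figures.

41.1 rad/s

Centripetal acceleration a_c = ω²r. Setting ω²r = 131g:
ω = √(131g / r) = √(131 × 9.81 / 0.759) = √1693 = 41.15 rad/s.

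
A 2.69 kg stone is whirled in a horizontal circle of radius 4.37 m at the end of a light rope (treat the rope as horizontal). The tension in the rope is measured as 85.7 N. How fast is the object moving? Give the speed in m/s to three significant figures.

T = m v²/r ⇒ v = √(T r / m) = √(85.7 × 4.37 / 2.69) = √139.2 = 11.80 m/s.

11.8 m/s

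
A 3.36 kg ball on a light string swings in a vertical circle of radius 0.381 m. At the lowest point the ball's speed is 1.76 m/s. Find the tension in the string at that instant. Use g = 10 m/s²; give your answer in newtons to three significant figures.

60.9 N

At the lowest point, T points up (toward the centre) and the weight mg points down (away from the centre), so the net inward force is T − mg = mv²/r.
T = m(v²/r + g) = 3.36 × ((1.76)²/0.381 + 10.0) = 3.36 × (8.130 + 10.0) = 3.36 × 18.13 = 60.92 N.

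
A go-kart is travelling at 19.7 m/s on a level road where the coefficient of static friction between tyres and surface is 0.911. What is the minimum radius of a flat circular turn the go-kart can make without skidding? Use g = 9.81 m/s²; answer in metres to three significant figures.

At the limit, μ_s m g = m v²/r, so r_min = v²/(μ_s g) = (19.7)²/(0.911 × 9.81) = 388.1/8.937 = 43.43 m.

43.4 m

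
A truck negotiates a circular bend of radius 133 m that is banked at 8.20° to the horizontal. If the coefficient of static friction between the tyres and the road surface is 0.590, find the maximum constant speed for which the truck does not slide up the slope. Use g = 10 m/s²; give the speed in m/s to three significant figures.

At the maximum speed, friction acts down the slope at its limiting value f = μN. Radially (horizontal, toward centre): N sinθ + μN cosθ = mv²/r. Vertically: N cosθ − μN sinθ = mg.
Dividing: v² = r g (sinθ + μcosθ)/(cosθ − μsinθ).
sinθ + μcosθ = 0.1426 + 0.590×0.9898 = 0.7266; cosθ − μsinθ = 0.9898 − 0.590×0.1426 = 0.9056.
v² = 133 × 10.0 × 0.7266/0.9056 = 1067 m²/s², so v = 32.67 m/s.

32.7 m/s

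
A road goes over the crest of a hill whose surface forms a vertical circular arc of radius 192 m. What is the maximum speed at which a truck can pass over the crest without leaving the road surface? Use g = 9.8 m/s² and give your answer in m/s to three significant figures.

43.4 m/s

At the crest the centre of the circle is below the truck, so the net downward (centripetal) force is mg − N = mv²/r.
The truck leaves the road when N → 0, giving v_max = √(g r) = √(9.8 × 192) = 43.38 m/s.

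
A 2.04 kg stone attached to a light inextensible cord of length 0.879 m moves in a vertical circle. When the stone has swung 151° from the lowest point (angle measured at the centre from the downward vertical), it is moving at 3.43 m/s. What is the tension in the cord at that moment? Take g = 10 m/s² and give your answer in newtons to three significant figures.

Take the radial direction toward the centre of the circle as positive. The component of the weight along the string toward the centre is −mg cos φ (φ measured from the bottom), so Newton's second law along the string gives T − mg cos φ = m v²/r.
cos 151° = -0.8746, so T = m(v²/r + g cos φ) = 2.04 × ((3.43)²/0.879 + 10.0 × -0.8746) = 2.04 × (13.38 + (-8.746)) = 2.04 × 4.638 = 9.462 N.

9.46 N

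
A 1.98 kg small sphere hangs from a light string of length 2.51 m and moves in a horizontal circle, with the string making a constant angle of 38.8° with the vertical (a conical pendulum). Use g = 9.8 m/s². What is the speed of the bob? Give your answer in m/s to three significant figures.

3.52 m/s

The radius of the circle is r = L sinθ = 2.51 × sin 38.8° = 1.573 m.
Horizontally T sinθ = mv²/r and vertically T cosθ = mg, so tanθ = v²/(rg).
v = √(r g tanθ) = √(1.573 × 9.8 × 0.8040) = √12.39 = 3.520 m/s.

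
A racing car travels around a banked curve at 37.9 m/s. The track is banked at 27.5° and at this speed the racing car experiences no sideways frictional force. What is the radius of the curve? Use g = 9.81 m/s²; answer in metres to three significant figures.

281 m

Frictionless banking: tanθ = v²/(rg), so r = v²/(g tanθ).
r = (37.9)²/(9.81 × tan 27.5°) = 1436/(9.81 × 0.5206) = 1436/5.107 = 281.3 m.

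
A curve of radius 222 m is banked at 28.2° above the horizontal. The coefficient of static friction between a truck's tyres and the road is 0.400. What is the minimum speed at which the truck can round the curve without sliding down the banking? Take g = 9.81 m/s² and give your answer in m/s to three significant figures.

At the minimum speed, friction acts up the slope at its limiting value f = μN. Radially (horizontal, toward centre): N sinθ − μN cosθ = mv²/r. Vertically: N cosθ + μN sinθ = mg.
Dividing: v² = r g (sinθ − μcosθ)/(cosθ + μsinθ).
sinθ − μcosθ = 0.4726 − 0.400×0.8813 = 0.1200; cosθ + μsinθ = 0.8813 + 0.400×0.4726 = 1.070.
v² = 222 × 9.81 × 0.1200/1.070 = 244.2 m²/s², so v = 15.63 m/s.

15.6 m/s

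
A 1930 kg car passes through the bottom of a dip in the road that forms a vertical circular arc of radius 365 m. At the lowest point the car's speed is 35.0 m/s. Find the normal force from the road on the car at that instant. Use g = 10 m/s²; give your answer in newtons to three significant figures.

At the lowest point, N points up (toward the centre) and the weight mg points down (away from the centre), so the net inward force is N − mg = mv²/r.
N = m(v²/r + g) = 1930 × ((35.0)²/365 + 10.0) = 1930 × (3.356 + 10.0) = 1930 × 13.36 = 25780 N.

25800 N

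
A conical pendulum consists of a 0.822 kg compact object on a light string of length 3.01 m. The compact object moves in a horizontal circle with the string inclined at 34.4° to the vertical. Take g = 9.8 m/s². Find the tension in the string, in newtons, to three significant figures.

9.76 N

Vertically the bob has no acceleration, so T cosθ = mg.
T = mg/cosθ = 0.822 × 9.8 / cos 34.4° = 8.056/0.8251 = 9.763 N.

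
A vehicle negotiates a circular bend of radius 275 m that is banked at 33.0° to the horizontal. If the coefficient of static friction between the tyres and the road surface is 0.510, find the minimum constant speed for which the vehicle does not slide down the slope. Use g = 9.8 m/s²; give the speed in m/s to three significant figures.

16.8 m/s

At the minimum speed, friction acts up the slope at its limiting value f = μN. Radially (horizontal, toward centre): N sinθ − μN cosθ = mv²/r. Vertically: N cosθ + μN sinθ = mg.
Dividing: v² = r g (sinθ − μcosθ)/(cosθ + μsinθ).
sinθ − μcosθ = 0.5446 − 0.510×0.8387 = 0.1169; cosθ + μsinθ = 0.8387 + 0.510×0.5446 = 1.116.
v² = 275 × 9.8 × 0.1169/1.116 = 282.2 m²/s², so v = 16.80 m/s.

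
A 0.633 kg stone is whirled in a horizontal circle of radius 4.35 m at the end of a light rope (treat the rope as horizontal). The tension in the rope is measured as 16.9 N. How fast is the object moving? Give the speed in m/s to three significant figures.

10.8 m/s

T = m v²/r ⇒ v = √(T r / m) = √(16.9 × 4.35 / 0.633) = √116.1 = 10.78 m/s.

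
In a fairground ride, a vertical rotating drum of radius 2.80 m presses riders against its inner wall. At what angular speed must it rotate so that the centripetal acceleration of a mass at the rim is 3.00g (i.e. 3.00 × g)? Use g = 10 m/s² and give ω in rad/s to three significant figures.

3.27 rad/s

Centripetal acceleration a_c = ω²r. Setting ω²r = 3.00g:
ω = √(3.00g / r) = √(3.00 × 10.0 / 2.80) = √10.71 = 3.273 rad/s.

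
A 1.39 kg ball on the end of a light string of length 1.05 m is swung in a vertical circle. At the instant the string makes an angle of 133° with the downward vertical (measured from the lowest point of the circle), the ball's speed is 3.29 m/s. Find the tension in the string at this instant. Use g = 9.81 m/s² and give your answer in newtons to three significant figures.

Take the radial direction toward the centre of the circle as positive. The component of the weight along the string toward the centre is −mg cos φ (φ measured from the bottom), so Newton's second law along the string gives T − mg cos φ = m v²/r.
cos 133° = -0.6820, so T = m(v²/r + g cos φ) = 1.39 × ((3.29)²/1.05 + 9.81 × -0.6820) = 1.39 × (10.31 + (-6.690)) = 1.39 × 3.618 = 5.029 N.

5.03 N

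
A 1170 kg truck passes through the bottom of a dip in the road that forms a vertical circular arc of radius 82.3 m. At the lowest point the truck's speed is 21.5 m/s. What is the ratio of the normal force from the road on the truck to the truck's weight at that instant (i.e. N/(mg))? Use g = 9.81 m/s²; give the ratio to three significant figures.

1.57

At the bottom, N − mg = mv²/r, so N = m(v²/r + g) and N/(mg) = v²/(rg) + 1 = (21.5)²/(82.3 × 9.81) + 1 = 0.5725 + 1 = 1.573.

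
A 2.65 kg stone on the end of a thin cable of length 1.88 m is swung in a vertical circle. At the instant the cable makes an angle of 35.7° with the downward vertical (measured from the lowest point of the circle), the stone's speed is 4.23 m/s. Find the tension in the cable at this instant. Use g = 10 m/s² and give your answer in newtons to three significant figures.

Take the radial direction toward the centre of the circle as positive. The component of the weight along the string toward the centre is −mg cos φ (φ measured from the bottom), so Newton's second law along the string gives T − mg cos φ = m v²/r.
cos 35.7° = 0.8121, so T = m(v²/r + g cos φ) = 2.65 × ((4.23)²/1.88 + 10.0 × 0.8121) = 2.65 × (9.518 + (8.121)) = 2.65 × 17.64 = 46.74 N.

46.7 N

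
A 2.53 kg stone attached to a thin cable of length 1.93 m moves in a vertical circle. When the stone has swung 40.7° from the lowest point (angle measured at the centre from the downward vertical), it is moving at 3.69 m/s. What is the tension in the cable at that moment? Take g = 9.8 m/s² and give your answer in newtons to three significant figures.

36.6 N

Take the radial direction toward the centre of the circle as positive. The component of the weight along the string toward the centre is −mg cos φ (φ measured from the bottom), so Newton's second law along the string gives T − mg cos φ = m v²/r.
cos 40.7° = 0.7581, so T = m(v²/r + g cos φ) = 2.53 × ((3.69)²/1.93 + 9.8 × 0.7581) = 2.53 × (7.055 + (7.430)) = 2.53 × 14.48 = 36.65 N.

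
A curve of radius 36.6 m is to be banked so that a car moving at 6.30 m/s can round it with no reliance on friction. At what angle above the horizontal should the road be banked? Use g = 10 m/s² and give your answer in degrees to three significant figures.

6.19°

For a frictionless banked turn: horizontally N sinθ = mv²/r and vertically N cosθ = mg.
Dividing: tanθ = v²/(r g) = (6.30)²/(36.6 × 10.0) = 39.69/366.0 = 0.1084.
θ = arctan(0.1084) = 6.189°.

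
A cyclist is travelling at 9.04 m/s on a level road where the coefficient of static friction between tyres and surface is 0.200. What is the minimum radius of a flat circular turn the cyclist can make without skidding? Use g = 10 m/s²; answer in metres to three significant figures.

40.9 m

At the limit, μ_s m g = m v²/r, so r_min = v²/(μ_s g) = (9.04)²/(0.200 × 10.0) = 81.72/2.000 = 40.86 m.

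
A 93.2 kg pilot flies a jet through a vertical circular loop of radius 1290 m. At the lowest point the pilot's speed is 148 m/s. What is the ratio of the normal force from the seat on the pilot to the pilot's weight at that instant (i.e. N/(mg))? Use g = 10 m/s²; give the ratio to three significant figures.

At the bottom, N − mg = mv²/r, so N = m(v²/r + g) and N/(mg) = v²/(rg) + 1 = (148)²/(1290 × 10.0) + 1 = 1.698 + 1 = 2.698.

2.70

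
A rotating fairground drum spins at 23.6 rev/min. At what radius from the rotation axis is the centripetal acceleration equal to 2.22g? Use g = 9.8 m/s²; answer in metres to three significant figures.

ω = 23.6 rev/min × 2π/60 = 2.471 rad/s.
a_c = ω²r = 2.22g ⇒ r = 2.22 × 9.8 / (2.471)² = 21.76/6.108 = 3.562 m.

3.56 m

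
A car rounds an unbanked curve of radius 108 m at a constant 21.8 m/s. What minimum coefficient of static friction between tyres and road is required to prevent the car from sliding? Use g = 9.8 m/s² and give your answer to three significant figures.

Friction provides the centripetal force: μ_s m g = m v²/r, so μ_s = v²/(g r) = (21.80)²/(9.8 × 108) = 475.2/1058 = 0.4490.

0.449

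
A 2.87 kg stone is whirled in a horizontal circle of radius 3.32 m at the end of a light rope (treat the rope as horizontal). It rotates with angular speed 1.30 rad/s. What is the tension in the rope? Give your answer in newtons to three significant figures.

16.1 N

v = ωr = 1.30 × 3.32 = 4.316 m/s.
The tension is the only horizontal force, so it supplies the full centripetal force: T = m v²/r = 2.87 × (4.316)²/3.32 = 2.87 × 18.63/3.32 = 16.10 N.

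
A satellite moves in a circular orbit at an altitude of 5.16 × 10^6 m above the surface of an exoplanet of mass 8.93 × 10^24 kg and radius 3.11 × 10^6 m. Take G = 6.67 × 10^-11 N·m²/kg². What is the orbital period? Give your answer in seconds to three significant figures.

6120 s

r = R + h = 3.11 × 10^6 + 5.16 × 10^6 = 8.270 × 10^6 m. Gravity provides the centripetal force: G M m / r² = m v² / r ⇒ v = √(GM/r) = 8487 m/s.
T = 2πr/v = 2π × 8.270 × 10^6 / 8487 = 6123 s.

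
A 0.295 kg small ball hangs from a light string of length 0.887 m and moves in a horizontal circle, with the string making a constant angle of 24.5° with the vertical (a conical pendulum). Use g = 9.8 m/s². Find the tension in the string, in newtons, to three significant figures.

Vertically the bob has no acceleration, so T cosθ = mg.
T = mg/cosθ = 0.295 × 9.8 / cos 24.5° = 2.891/0.9100 = 3.177 N.

3.18 N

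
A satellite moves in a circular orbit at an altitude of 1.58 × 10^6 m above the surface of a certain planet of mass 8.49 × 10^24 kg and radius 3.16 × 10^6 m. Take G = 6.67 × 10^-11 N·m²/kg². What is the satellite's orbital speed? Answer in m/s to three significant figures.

Orbital radius r = R + h = 3.16 × 10^6 + 1.58 × 10^6 = 4.740 × 10^6 m.
Gravity supplies the centripetal force: G M m / r² = m v² / r, so v = √(GM/r).
v = √(6.67 × 10^-11 × 8.49 × 10^24 / 4.740 × 10^6) = √(1.195 × 10^8) = 10930 m/s.

10900 m/s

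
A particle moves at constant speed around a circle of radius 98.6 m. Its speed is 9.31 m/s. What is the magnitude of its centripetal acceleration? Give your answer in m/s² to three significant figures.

a_c = v²/r = (9.310)²/98.6 = 86.68/98.6 = 0.8791 m/s².

0.879 m/s²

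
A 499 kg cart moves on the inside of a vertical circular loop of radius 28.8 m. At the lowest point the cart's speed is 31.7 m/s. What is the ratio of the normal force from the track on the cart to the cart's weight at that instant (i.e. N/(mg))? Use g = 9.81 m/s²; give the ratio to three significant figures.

4.56

At the bottom, N − mg = mv²/r, so N = m(v²/r + g) and N/(mg) = v²/(rg) + 1 = (31.7)²/(28.8 × 9.81) + 1 = 3.557 + 1 = 4.557.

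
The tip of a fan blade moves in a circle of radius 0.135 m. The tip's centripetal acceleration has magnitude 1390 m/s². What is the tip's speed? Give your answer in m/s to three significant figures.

a_c = v²/r ⇒ v = √(a_c · r) = √(1390 × 0.135) = √187.6 = 13.70 m/s.

13.7 m/s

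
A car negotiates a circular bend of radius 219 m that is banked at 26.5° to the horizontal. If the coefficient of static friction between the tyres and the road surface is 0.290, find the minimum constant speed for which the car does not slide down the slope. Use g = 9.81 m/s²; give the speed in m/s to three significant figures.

19.8 m/s

At the minimum speed, friction acts up the slope at its limiting value f = μN. Radially (horizontal, toward centre): N sinθ − μN cosθ = mv²/r. Vertically: N cosθ + μN sinθ = mg.
Dividing: v² = r g (sinθ − μcosθ)/(cosθ + μsinθ).
sinθ − μcosθ = 0.4462 − 0.290×0.8949 = 0.1867; cosθ + μsinθ = 0.8949 + 0.290×0.4462 = 1.024.
v² = 219 × 9.81 × 0.1867/1.024 = 391.5 m²/s², so v = 19.79 m/s.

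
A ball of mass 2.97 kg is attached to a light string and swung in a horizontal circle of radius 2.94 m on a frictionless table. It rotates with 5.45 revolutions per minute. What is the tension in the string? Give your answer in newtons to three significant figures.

2.84 N

ω = 5.45 rev/min × 2π/60 = 0.5707 rad/s, so v = ωr = 0.5707 × 2.94 = 1.678 m/s.
The tension is the only horizontal force, so it supplies the full centripetal force: T = m v²/r = 2.97 × (1.678)²/2.94 = 2.97 × 2.815/2.94 = 2.844 N.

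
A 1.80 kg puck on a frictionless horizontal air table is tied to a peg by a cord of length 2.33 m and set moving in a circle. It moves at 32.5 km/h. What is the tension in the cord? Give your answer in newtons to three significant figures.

63.0 N

v = 32.5 km/h = 32.5/3.6 = 9.028 m/s.
The tension is the only horizontal force, so it supplies the full centripetal force: T = m v²/r = 1.80 × (9.028)²/2.33 = 1.80 × 81.50/2.33 = 62.96 N.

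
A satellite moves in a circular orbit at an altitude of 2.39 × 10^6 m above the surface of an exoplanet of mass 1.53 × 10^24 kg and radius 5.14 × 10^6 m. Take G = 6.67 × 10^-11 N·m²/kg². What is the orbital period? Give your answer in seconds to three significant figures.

12900 s

r = R + h = 5.14 × 10^6 + 2.39 × 10^6 = 7.530 × 10^6 m. Gravity provides the centripetal force: G M m / r² = m v² / r ⇒ v = √(GM/r) = 3681 m/s.
T = 2πr/v = 2π × 7.530 × 10^6 / 3681 = 12850 s.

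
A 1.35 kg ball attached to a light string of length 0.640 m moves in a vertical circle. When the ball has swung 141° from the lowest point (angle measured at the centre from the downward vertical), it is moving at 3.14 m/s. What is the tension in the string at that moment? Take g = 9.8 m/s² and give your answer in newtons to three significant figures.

Take the radial direction toward the centre of the circle as positive. The component of the weight along the string toward the centre is −mg cos φ (φ measured from the bottom), so Newton's second law along the string gives T − mg cos φ = m v²/r.
cos 141° = -0.7771, so T = m(v²/r + g cos φ) = 1.35 × ((3.14)²/0.640 + 9.8 × -0.7771) = 1.35 × (15.41 + (-7.616)) = 1.35 × 7.790 = 10.52 N.

10.5 N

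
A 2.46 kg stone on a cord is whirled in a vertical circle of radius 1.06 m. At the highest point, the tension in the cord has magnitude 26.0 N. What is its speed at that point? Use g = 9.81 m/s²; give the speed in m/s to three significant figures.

At the top, T + mg = mv²/r, so v = √(r(T/m + g)) = √(1.06 × (26.0/2.46 + 9.81)) = √(1.06 × 20.38) = √21.60 = 4.648 m/s.

4.65 m/s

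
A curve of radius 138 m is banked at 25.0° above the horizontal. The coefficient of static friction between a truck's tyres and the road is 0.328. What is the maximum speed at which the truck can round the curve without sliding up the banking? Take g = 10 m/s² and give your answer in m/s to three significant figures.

36.0 m/s

At the maximum speed, friction acts down the slope at its limiting value f = μN. Radially (horizontal, toward centre): N sinθ + μN cosθ = mv²/r. Vertically: N cosθ − μN sinθ = mg.
Dividing: v² = r g (sinθ + μcosθ)/(cosθ − μsinθ).
sinθ + μcosθ = 0.4226 + 0.328×0.9063 = 0.7199; cosθ − μsinθ = 0.9063 − 0.328×0.4226 = 0.7677.
v² = 138 × 10.0 × 0.7199/0.7677 = 1294 m²/s², so v = 35.97 m/s.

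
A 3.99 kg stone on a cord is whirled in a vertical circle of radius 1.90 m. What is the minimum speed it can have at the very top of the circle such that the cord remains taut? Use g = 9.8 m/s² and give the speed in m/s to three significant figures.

4.32 m/s

At the highest point the centre is directly below, so both the weight and T act inward: T + mg = mv²/r.
At minimum speed T → 0, so mg = mv_min²/r ⇒ v_min = √(g r) = √(9.8 × 1.90) = 4.315 m/s.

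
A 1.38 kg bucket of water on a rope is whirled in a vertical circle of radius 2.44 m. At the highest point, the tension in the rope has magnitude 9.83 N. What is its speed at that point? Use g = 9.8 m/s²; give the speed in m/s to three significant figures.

6.43 m/s

At the top, T + mg = mv²/r, so v = √(r(T/m + g)) = √(2.44 × (9.83/1.38 + 9.8)) = √(2.44 × 16.92) = √41.29 = 6.426 m/s.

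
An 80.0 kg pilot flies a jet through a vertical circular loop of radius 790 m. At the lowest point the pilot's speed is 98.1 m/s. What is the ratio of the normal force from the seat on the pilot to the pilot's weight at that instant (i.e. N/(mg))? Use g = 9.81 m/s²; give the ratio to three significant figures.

At the bottom, N − mg = mv²/r, so N = m(v²/r + g) and N/(mg) = v²/(rg) + 1 = (98.1)²/(790 × 9.81) + 1 = 1.242 + 1 = 2.242.

2.24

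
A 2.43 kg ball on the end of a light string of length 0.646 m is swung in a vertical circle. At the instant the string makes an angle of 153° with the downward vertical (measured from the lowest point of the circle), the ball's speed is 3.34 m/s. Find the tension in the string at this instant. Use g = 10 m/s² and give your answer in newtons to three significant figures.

Take the radial direction toward the centre of the circle as positive. The component of the weight along the string toward the centre is −mg cos φ (φ measured from the bottom), so Newton's second law along the string gives T − mg cos φ = m v²/r.
cos 153° = -0.8910, so T = m(v²/r + g cos φ) = 2.43 × ((3.34)²/0.646 + 10.0 × -0.8910) = 2.43 × (17.27 + (-8.910)) = 2.43 × 8.359 = 20.31 N.

20.3 N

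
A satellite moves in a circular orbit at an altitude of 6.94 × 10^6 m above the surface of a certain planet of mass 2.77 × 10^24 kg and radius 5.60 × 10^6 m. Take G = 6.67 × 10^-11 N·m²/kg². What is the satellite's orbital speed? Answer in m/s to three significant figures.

Orbital radius r = R + h = 5.60 × 10^6 + 6.94 × 10^6 = 1.254 × 10^7 m.
Gravity supplies the centripetal force: G M m / r² = m v² / r, so v = √(GM/r).
v = √(6.67 × 10^-11 × 2.77 × 10^24 / 1.254 × 10^7) = √(1.473 × 10^7) = 3838 m/s.

3840 m/s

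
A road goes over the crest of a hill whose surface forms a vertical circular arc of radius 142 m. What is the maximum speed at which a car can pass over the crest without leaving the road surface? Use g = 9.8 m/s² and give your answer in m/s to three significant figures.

37.3 m/s

At the crest the centre of the circle is below the car, so the net downward (centripetal) force is mg − N = mv²/r.
The car leaves the road when N → 0, giving v_max = √(g r) = √(9.8 × 142) = 37.30 m/s.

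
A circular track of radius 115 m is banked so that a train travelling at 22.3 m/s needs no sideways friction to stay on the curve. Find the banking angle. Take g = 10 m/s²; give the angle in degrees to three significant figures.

23.4°

For a frictionless banked turn: horizontally N sinθ = mv²/r and vertically N cosθ = mg.
Dividing: tanθ = v²/(r g) = (22.3)²/(115 × 10.0) = 497.3/1150 = 0.4324.
θ = arctan(0.4324) = 23.38°.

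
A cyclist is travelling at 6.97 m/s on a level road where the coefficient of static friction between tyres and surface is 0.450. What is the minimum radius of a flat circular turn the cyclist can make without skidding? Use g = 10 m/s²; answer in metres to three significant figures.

10.8 m

At the limit, μ_s m g = m v²/r, so r_min = v²/(μ_s g) = (6.97)²/(0.450 × 10.0) = 48.58/4.500 = 10.80 m.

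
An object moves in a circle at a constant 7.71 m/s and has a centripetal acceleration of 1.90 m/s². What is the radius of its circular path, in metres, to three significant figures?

31.3 m

a_c = v²/r ⇒ r = v²/a_c = (7.71)²/1.90 = 59.44/1.90 = 31.29 m.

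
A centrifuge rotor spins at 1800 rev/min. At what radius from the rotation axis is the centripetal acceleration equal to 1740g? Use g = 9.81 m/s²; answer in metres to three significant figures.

0.480 m

ω = 1800 rev/min × 2π/60 = 188.5 rad/s.
a_c = ω²r = 1740g ⇒ r = 1740 × 9.81 / (188.5)² = 17070/35530 = 0.4804 m.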